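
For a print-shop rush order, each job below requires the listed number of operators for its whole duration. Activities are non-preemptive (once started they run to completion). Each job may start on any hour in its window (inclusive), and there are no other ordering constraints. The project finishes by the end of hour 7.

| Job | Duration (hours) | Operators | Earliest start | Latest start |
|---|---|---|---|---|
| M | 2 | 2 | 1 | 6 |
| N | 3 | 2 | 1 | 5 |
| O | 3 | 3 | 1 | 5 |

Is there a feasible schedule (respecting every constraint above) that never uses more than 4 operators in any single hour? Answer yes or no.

Schedule M@1, N@1, O@4: h1:4  h2:4  h3:2  h4:3  h5:3  h6:3  h7:0 — peak 4 ≤ 4.

yes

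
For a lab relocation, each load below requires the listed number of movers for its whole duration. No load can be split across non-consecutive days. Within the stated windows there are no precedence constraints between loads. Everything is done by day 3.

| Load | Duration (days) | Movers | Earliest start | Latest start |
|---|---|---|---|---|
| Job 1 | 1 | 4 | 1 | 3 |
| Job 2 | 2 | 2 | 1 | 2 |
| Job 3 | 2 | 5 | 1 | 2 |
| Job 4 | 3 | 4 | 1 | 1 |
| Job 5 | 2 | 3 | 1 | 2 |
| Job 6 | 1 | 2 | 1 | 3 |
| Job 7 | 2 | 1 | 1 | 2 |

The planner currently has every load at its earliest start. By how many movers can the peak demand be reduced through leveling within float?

6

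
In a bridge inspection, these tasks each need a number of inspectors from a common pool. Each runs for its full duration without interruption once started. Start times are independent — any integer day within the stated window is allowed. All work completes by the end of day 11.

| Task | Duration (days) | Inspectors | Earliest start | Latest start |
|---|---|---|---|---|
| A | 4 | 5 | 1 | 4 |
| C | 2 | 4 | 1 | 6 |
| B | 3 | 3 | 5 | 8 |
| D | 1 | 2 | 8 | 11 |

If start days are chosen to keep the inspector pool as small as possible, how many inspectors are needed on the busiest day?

Early-start (A@1, C@1, B@5, D@8) gives peak 9: d1:9  d2:9  d3:5  d4:5  d5:3  d6:3  d7:3  d8:2  d9:0  d10:0  d11:0.
Shift C→5, B→7.
Schedule A@1, C@5, B@7, D@8: d1:5  d2:5  d3:5  d4:5  d5:4  d6:4  d7:3  d8:5  d9:3  d10:0  d11:0 — peak 5.

5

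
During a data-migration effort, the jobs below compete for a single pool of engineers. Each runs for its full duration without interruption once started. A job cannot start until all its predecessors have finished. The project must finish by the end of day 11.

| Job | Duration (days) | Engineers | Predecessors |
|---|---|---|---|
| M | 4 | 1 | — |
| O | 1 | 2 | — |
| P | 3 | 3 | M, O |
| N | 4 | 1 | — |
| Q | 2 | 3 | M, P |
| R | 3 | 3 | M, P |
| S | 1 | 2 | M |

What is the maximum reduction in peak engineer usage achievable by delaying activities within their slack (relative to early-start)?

0

Early-start peak: d1:4  d2:2  d3:2  d4:2  d5:5  d6:3  d7:3  d8:6  d9:6  d10:3  d11:0 ⇒ 6.
Leveled (M@1, O@1, P@5, N@1, Q@8, R@8, S@5): d1:4  d2:2  d3:2  d4:2  d5:5  d6:3  d7:3  d8:6  d9:6  d10:3  d11:0 ⇒ 6.
Reduction 6 − 6 = 0.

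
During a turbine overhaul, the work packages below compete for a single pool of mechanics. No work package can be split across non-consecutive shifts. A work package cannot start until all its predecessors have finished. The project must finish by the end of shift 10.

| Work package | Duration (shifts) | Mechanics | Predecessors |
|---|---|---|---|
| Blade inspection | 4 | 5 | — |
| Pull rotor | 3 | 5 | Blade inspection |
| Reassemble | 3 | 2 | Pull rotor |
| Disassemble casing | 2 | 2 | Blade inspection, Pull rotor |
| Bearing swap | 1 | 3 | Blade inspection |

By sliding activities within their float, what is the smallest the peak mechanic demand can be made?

Early-start (Blade inspection@1, Pull rotor@5, Reassemble@8, Disassemble casing@8, Bearing swap@5) gives peak 8: s1:5  s2:5  s3:5  s4:5  s5:8  s6:5  s7:5  s8:4  s9:4  s10:2.
Shift Bearing swap→10.
Schedule Blade inspection@1, Pull rotor@5, Reassemble@8, Disassemble casing@8, Bearing swap@10: s1:5  s2:5  s3:5  s4:5  s5:5  s6:5  s7:5  s8:4  s9:4  s10:5 — peak 5.
Total mechanic-shifts = 48 over 10 shifts ⇒ peak ≥ ⌈48/10⌉ = 5, so 5 is optimal.

5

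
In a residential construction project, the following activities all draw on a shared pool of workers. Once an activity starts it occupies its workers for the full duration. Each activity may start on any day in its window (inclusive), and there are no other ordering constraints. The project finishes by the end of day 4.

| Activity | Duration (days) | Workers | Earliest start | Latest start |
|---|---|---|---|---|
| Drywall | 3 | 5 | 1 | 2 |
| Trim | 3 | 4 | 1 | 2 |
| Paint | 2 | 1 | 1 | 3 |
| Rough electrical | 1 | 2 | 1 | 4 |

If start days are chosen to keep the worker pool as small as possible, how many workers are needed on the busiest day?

Early-start (Drywall@1, Trim@1, Paint@1, Rough electrical@1) gives peak 12: d1:12  d2:10  d3:9  d4:0.
Shift Rough electrical→4.
Schedule Drywall@1, Trim@1, Paint@1, Rough electrical@4: d1:10  d2:10  d3:9  d4:2 — peak 10.

10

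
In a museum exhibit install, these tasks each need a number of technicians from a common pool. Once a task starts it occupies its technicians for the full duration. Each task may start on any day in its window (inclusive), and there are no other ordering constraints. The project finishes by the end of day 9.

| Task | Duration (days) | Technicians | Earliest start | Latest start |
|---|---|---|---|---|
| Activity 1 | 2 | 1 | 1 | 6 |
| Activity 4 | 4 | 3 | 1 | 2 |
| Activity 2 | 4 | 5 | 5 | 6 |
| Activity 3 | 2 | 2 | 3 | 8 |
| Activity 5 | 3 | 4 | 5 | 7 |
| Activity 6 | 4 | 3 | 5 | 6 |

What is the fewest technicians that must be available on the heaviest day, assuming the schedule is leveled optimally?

12

Schedule Activity 1@1, Activity 4@1, Activity 2@5, Activity 3@3, Activity 5@5, Activity 6@5: d1:4  d2:4  d3:5  d4:5  d5:12  d6:12  d7:12  d8:8  d9:0 — peak 12.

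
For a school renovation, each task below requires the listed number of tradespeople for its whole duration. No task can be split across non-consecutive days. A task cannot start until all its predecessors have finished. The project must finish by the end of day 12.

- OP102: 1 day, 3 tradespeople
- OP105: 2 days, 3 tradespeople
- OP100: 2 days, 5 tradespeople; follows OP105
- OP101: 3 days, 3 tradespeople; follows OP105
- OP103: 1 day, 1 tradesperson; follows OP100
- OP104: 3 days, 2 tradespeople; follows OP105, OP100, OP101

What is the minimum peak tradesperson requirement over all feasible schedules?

5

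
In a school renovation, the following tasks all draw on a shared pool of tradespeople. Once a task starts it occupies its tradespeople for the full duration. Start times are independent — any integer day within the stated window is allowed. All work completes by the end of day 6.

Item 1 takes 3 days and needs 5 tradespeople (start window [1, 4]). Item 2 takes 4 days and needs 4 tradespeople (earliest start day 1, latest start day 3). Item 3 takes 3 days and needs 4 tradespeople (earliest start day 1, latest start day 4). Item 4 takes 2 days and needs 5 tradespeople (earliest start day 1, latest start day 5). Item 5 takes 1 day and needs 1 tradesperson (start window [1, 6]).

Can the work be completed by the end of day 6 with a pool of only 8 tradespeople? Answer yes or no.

Total tradesperson-days = 54; over 6 days the average is 54/6 > 8, so some day must exceed 8.

no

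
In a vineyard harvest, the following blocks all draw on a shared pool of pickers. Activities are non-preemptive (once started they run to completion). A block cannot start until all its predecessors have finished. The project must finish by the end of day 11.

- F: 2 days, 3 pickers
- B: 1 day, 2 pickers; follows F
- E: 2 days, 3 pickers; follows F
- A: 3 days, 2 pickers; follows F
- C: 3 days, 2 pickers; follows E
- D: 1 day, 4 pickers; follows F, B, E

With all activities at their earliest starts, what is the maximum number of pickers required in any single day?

8

Early-start schedule: F@1, B@3, E@3, A@3, C@5, D@5.
Load per day: day 1: 3, day 2: 3, day 3: 7, day 4: 5, day 5: 8, day 6: 2, day 7: 2, day 8: 0, day 9: 0, day 10: 0, day 11: 0.
Peak is 8.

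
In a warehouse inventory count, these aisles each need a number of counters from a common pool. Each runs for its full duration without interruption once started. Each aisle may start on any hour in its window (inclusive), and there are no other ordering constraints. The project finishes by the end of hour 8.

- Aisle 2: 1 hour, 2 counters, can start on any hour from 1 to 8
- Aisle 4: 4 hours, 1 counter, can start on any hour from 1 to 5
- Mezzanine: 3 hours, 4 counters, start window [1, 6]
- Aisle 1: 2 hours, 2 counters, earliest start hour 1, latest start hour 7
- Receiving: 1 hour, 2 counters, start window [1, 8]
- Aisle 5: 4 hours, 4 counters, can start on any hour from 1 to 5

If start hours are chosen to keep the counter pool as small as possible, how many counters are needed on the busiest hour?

6

Early-start (Aisle 2@1, Aisle 4@1, Mezzanine@1, Aisle 1@1, Receiving@1, Aisle 5@1) gives peak 15: h1:15  h2:11  h3:9  h4:5  h5:0  h6:0  h7:0  h8:0.
Shift Mezzanine→2, Aisle 1→5, Aisle 5→5.
Schedule Aisle 2@1, Aisle 4@1, Mezzanine@2, Aisle 1@5, Receiving@1, Aisle 5@5: h1:5  h2:5  h3:5  h4:5  h5:6  h6:6  h7:4  h8:4 — peak 6.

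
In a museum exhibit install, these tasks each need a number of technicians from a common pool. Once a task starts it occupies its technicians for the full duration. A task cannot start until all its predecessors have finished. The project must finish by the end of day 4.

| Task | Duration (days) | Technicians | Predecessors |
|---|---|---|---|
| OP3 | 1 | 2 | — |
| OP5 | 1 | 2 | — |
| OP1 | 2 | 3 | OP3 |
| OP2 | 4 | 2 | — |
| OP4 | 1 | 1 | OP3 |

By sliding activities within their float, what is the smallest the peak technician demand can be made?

Early-start (OP3@1, OP5@1, OP1@2, OP2@1, OP4@2) gives peak 6: d1:6  d2:6  d3:5  d4:2.
Shift OP5→2, OP1→3.
Schedule OP3@1, OP5@2, OP1@3, OP2@1, OP4@2: d1:4  d2:5  d3:5  d4:5 — peak 5.
Total technician-days = 19 over 4 days ⇒ peak ≥ ⌈19/4⌉ = 5, so 5 is optimal.

5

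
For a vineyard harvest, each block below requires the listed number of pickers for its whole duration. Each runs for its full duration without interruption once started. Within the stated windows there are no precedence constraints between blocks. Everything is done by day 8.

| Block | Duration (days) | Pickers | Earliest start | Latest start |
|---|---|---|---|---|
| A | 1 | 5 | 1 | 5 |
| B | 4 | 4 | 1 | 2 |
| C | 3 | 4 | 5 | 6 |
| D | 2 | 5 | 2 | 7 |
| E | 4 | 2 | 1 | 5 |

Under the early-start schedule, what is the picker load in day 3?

11

At early start, day 3 has: B, D, E.
Demand: 4 + 5 + 2 = 11.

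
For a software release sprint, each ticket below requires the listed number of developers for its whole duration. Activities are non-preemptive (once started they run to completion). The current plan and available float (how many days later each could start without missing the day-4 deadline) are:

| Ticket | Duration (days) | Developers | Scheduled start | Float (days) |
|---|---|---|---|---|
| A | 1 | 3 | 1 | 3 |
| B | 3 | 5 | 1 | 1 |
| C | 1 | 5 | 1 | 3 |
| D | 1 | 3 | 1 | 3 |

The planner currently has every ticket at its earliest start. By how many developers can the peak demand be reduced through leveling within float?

Early-start peak: d1:16  d2:5  d3:5  d4:0 ⇒ 16.
Leveled (A@1, B@1, C@4, D@2): d1:8  d2:8  d3:5  d4:5 ⇒ 8.
Reduction 16 − 8 = 8.

8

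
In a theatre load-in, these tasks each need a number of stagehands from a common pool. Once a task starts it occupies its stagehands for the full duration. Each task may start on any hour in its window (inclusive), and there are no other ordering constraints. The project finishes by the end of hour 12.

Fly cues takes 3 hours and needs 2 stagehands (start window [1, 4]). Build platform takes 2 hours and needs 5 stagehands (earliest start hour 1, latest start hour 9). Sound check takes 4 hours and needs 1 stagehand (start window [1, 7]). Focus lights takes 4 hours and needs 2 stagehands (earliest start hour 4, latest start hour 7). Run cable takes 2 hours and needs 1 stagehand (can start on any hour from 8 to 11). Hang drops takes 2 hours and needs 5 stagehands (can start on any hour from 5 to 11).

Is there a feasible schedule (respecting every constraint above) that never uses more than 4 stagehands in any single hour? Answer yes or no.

no

The minimum achievable peak is 5; 4 < 5, so no feasible schedule stays within the cap.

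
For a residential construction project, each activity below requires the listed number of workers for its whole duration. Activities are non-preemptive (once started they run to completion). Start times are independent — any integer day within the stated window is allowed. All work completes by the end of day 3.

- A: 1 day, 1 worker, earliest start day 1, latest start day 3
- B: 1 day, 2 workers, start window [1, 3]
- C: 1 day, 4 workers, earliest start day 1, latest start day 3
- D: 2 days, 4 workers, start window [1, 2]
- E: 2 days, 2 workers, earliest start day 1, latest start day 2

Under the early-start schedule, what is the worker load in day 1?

At early start, day 1 has: A, B, C, D, E.
Demand: 1 + 2 + 4 + 4 + 2 = 13.

13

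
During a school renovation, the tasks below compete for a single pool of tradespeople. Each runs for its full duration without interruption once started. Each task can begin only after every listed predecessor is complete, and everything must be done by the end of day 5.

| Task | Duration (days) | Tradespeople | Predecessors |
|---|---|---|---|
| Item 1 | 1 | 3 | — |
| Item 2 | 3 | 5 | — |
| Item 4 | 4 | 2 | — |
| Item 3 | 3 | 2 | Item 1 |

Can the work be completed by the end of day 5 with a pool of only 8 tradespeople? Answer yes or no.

no

The minimum achievable peak is 9; 8 < 9, so no feasible schedule stays within the cap.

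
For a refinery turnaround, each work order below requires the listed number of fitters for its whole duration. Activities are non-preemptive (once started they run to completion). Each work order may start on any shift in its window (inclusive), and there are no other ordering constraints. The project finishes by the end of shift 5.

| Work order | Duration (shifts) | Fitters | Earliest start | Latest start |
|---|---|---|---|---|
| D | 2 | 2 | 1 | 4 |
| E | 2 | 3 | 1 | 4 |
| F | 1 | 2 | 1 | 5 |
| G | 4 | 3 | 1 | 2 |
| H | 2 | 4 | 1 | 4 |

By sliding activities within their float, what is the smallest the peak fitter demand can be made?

Early-start (D@1, E@1, F@1, G@1, H@1) gives peak 14: s1:14  s2:12  s3:3  s4:3  s5:0.
Shift G→2, H→3.
Schedule D@1, E@1, F@1, G@2, H@3: s1:7  s2:8  s3:7  s4:7  s5:3 — peak 8.

8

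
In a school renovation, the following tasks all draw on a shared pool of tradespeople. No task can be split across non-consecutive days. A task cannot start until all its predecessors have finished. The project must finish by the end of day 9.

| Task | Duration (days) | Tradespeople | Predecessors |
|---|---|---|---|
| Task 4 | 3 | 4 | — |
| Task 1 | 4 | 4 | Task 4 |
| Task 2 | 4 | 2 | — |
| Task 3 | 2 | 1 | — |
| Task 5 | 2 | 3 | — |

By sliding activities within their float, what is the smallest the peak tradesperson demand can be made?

6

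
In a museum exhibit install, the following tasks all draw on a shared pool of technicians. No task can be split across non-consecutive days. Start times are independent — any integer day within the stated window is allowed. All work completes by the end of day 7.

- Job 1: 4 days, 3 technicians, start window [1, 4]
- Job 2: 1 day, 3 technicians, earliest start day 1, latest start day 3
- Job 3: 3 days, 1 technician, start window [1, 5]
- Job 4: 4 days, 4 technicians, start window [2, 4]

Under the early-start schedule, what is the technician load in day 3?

At early start, day 3 has: Job 1, Job 3, Job 4.
Demand: 3 + 1 + 4 = 8.

8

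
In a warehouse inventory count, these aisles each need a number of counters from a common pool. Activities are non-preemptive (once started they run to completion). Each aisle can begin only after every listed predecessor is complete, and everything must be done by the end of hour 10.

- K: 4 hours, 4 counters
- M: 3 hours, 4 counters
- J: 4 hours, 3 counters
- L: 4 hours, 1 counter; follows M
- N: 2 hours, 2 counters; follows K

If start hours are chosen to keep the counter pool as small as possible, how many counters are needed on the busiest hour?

Early-start (K@1, M@1, J@1, L@4, N@5) gives peak 11: h1:11  h2:11  h3:11  h4:8  h5:3  h6:3  h7:1  h8:0  h9:0  h10:0.
Shift K→4, L→5, N→8.
Schedule K@4, M@1, J@1, L@5, N@8: h1:7  h2:7  h3:7  h4:7  h5:5  h6:5  h7:5  h8:3  h9:2  h10:0 — peak 7.

7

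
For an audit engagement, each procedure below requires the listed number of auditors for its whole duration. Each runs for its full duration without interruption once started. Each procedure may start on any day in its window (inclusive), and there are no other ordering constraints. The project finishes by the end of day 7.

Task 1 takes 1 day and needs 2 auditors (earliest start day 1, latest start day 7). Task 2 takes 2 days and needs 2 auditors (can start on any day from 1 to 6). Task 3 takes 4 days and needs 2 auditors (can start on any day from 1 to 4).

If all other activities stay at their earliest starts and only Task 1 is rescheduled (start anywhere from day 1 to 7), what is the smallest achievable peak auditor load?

4

Task 1@1: d1:6  d2:4  d3:2  d4:2  d5:0  d6:0  d7:0 → peak 6
Task 1@2: d1:4  d2:6  d3:2  d4:2  d5:0  d6:0  d7:0 → peak 6
Task 1@3: d1:4  d2:4  d3:4  d4:2  d5:0  d6:0  d7:0 → peak 4
Task 1@4: d1:4  d2:4  d3:2  d4:4  d5:0  d6:0  d7:0 → peak 4
Task 1@5: d1:4  d2:4  d3:2  d4:2  d5:2  d6:0  d7:0 → peak 4
Task 1@6: d1:4  d2:4  d3:2  d4:2  d5:0  d6:2  d7:0 → peak 4
Task 1@7: d1:4  d2:4  d3:2  d4:2  d5:0  d6:0  d7:2 → peak 4
Best is Task 1@3, peak 4.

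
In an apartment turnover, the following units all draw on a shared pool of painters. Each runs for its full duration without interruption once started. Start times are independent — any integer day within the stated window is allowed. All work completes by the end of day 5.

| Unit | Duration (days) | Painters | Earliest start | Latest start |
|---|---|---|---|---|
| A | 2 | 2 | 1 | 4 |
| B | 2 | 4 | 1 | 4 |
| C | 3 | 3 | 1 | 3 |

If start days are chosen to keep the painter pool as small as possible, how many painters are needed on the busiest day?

5

Early-start (A@1, B@1, C@1) gives peak 9: d1:9  d2:9  d3:3  d4:0  d5:0.
Shift B→4.
Schedule A@1, B@4, C@1: d1:5  d2:5  d3:3  d4:4  d5:4 — peak 5.
Total painter-days = 21 over 5 days ⇒ peak ≥ ⌈21/5⌉ = 5, so 5 is optimal.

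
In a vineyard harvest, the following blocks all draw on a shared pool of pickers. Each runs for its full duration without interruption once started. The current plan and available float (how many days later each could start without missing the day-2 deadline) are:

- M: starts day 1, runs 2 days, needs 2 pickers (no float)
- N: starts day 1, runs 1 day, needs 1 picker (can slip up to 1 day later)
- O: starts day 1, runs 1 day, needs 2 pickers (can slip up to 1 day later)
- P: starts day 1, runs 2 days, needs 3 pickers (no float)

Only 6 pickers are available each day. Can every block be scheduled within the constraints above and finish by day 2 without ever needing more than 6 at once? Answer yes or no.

no

Total picker-days = 13; over 2 days the average is 13/2 > 6, so some day must exceed 6.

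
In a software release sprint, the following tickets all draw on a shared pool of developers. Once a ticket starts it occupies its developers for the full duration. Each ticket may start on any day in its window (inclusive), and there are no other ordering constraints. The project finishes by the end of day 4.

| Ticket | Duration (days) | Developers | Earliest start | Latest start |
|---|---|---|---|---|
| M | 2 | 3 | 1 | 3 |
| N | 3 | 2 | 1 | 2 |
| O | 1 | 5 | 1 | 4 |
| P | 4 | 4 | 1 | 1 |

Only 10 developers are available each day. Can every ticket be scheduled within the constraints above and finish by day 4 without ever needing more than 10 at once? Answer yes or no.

yes

Schedule M@1, N@1, O@4, P@1: d1:9  d2:9  d3:6  d4:9 — peak 9 ≤ 10.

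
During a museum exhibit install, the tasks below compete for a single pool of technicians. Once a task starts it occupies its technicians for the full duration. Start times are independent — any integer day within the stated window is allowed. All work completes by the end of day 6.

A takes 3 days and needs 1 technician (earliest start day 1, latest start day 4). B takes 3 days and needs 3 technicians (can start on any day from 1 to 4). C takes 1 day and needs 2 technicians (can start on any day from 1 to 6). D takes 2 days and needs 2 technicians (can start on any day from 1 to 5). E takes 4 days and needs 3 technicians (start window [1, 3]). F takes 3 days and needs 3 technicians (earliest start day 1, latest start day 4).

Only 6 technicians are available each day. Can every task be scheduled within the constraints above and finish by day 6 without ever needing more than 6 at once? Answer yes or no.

no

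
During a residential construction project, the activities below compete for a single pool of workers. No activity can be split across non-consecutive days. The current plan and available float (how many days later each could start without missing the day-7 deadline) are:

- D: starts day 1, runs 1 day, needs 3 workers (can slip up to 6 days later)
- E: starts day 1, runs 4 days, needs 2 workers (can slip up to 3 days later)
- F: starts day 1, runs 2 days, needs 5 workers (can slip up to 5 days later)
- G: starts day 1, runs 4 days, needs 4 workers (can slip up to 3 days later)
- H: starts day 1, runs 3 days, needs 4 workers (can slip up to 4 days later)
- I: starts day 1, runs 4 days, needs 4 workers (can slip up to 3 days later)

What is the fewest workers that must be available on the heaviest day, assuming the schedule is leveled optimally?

10

Early-start (D@1, E@1, F@1, G@1, H@1, I@1) gives peak 22: d1:22  d2:19  d3:14  d4:10  d5:0  d6:0  d7:0.
Shift F→6, H→5, I→2.
Schedule D@1, E@1, F@6, G@1, H@5, I@2: d1:9  d2:10  d3:10  d4:10  d5:8  d6:9  d7:9 — peak 10.
Total worker-days = 65 over 7 days ⇒ peak ≥ ⌈65/7⌉ = 10, so 10 is optimal.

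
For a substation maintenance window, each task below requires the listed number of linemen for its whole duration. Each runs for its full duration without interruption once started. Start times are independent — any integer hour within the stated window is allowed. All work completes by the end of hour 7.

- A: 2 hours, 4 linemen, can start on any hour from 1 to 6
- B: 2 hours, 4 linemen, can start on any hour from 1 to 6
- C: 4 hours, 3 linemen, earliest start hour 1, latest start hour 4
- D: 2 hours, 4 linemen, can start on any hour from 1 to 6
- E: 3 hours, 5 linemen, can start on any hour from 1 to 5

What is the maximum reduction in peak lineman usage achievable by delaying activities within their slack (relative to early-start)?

Early-start peak: h1:20  h2:20  h3:8  h4:3  h5:0  h6:0  h7:0 ⇒ 20.
Leveled (A@1, B@1, C@3, D@3, E@5): h1:8  h2:8  h3:7  h4:7  h5:8  h6:8  h7:5 ⇒ 8.
Reduction 20 − 8 = 12.

12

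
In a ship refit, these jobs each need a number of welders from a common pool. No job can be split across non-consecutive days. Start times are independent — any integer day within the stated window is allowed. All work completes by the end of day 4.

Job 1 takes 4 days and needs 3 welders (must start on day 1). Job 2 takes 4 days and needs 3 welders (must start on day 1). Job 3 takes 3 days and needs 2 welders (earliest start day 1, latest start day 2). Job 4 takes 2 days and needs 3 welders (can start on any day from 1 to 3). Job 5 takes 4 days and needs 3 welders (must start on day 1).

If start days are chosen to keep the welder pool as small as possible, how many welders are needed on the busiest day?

14

Schedule Job 1@1, Job 2@1, Job 3@1, Job 4@1, Job 5@1: d1:14  d2:14  d3:11  d4:9 — peak 14.
No arrangement of the 6 feasible schedules does better.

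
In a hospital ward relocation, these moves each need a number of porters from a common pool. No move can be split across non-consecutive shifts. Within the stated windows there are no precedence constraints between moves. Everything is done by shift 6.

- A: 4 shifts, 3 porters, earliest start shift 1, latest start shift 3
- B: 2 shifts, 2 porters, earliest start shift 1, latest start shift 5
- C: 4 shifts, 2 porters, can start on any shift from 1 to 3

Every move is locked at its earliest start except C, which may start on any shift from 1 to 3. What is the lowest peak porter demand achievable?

5

C@1: s1:7  s2:7  s3:5  s4:5  s5:0  s6:0 → peak 7
C@2: s1:5  s2:7  s3:5  s4:5  s5:2  s6:0 → peak 7
C@3: s1:5  s2:5  s3:5  s4:5  s5:2  s6:2 → peak 5
Best is C@3, peak 5.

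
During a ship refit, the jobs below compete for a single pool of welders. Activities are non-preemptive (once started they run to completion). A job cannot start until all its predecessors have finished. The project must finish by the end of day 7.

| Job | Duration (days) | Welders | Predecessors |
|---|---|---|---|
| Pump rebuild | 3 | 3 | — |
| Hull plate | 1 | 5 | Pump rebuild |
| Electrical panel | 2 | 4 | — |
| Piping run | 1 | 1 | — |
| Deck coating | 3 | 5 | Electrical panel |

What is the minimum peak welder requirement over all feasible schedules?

7

Early-start (Pump rebuild@1, Hull plate@4, Electrical panel@1, Piping run@1, Deck coating@3) gives peak 10: d1:8  d2:7  d3:8  d4:10  d5:5  d6:0  d7:0.
Shift Piping run→3, Deck coating→5.
Schedule Pump rebuild@1, Hull plate@4, Electrical panel@1, Piping run@3, Deck coating@5: d1:7  d2:7  d3:4  d4:5  d5:5  d6:5  d7:5 — peak 7.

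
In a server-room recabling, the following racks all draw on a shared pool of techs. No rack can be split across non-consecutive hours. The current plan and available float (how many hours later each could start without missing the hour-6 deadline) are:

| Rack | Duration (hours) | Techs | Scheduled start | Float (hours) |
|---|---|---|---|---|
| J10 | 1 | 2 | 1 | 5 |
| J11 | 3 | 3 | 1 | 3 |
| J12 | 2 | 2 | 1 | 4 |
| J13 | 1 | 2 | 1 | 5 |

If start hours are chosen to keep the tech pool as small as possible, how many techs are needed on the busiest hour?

4

Early-start (J10@1, J11@1, J12@1, J13@1) gives peak 9: h1:9  h2:5  h3:3  h4:0  h5:0  h6:0.
Shift J11→2, J12→5.
Schedule J10@1, J11@2, J12@5, J13@1: h1:4  h2:3  h3:3  h4:3  h5:2  h6:2 — peak 4.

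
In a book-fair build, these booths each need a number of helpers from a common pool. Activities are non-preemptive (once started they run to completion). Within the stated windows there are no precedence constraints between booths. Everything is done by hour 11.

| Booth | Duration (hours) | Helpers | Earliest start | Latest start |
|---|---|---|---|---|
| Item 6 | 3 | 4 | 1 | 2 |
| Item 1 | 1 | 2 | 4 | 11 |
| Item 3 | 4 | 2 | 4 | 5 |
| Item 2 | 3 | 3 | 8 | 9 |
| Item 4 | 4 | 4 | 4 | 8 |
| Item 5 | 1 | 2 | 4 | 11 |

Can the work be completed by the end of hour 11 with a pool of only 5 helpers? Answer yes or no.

The minimum achievable peak is 6; 5 < 6, so no feasible schedule stays within the cap.

no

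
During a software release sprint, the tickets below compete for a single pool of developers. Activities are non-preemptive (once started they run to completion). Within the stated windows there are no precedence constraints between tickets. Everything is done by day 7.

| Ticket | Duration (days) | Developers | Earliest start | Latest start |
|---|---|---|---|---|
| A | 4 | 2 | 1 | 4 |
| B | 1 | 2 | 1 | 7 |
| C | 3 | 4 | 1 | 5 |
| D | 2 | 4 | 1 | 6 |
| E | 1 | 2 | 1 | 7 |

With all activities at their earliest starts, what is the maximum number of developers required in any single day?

14

Early-start schedule: A@1, B@1, C@1, D@1, E@1.
Load per day: day 1: 14, day 2: 10, day 3: 6, day 4: 2, day 5: 0, day 6: 0, day 7: 0.
Peak is 14.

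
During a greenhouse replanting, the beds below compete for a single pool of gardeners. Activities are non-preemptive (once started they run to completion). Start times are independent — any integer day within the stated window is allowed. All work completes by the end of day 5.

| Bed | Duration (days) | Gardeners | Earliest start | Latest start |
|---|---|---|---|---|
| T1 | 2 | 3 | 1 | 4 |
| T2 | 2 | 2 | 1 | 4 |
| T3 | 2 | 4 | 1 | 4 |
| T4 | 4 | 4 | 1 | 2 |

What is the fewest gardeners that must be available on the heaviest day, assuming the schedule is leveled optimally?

Early-start (T1@1, T2@1, T3@1, T4@1) gives peak 13: d1:13  d2:13  d3:4  d4:4  d5:0.
Shift T3→3.
Schedule T1@1, T2@1, T3@3, T4@1: d1:9  d2:9  d3:8  d4:8  d5:0 — peak 9.

9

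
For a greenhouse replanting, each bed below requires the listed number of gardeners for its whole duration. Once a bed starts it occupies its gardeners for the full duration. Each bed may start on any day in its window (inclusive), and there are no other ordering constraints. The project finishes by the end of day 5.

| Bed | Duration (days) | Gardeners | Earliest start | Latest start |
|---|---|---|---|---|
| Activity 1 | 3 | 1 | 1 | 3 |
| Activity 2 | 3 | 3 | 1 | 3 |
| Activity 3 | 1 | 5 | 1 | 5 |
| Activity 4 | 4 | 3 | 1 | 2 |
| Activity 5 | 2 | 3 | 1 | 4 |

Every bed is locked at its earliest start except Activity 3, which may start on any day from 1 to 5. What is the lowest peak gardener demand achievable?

10

Activity 3@1: d1:15  d2:10  d3:7  d4:3  d5:0 → peak 15
Activity 3@2: d1:10  d2:15  d3:7  d4:3  d5:0 → peak 15
Activity 3@3: d1:10  d2:10  d3:12  d4:3  d5:0 → peak 12
Activity 3@4: d1:10  d2:10  d3:7  d4:8  d5:0 → peak 10
Activity 3@5: d1:10  d2:10  d3:7  d4:3  d5:5 → peak 10
Best is Activity 3@4, peak 10.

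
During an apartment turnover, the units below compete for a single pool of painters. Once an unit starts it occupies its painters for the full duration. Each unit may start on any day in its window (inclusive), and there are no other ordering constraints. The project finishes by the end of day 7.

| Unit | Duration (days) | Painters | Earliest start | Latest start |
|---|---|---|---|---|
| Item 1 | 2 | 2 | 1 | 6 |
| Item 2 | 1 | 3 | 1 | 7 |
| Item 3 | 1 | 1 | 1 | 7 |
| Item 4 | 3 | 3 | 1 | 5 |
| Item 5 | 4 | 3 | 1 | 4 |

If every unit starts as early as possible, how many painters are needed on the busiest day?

12

Early-start schedule: Item 1@1, Item 2@1, Item 3@1, Item 4@1, Item 5@1.
Load per day: day 1: 12, day 2: 8, day 3: 6, day 4: 3, day 5: 0, day 6: 0, day 7: 0.
Peak is 12.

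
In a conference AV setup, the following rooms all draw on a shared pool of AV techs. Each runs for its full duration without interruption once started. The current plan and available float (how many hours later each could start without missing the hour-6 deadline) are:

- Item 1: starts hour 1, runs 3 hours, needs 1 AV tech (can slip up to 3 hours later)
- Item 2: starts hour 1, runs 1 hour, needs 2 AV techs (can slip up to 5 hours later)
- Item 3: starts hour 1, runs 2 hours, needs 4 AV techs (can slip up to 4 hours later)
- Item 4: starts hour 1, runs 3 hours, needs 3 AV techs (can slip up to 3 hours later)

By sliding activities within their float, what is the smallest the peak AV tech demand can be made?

4

Early-start (Item 1@1, Item 2@1, Item 3@1, Item 4@1) gives peak 10: h1:10  h2:8  h3:4  h4:0  h5:0  h6:0.
Shift Item 3→5, Item 4→2.
Schedule Item 1@1, Item 2@1, Item 3@5, Item 4@2: h1:3  h2:4  h3:4  h4:3  h5:4  h6:4 — peak 4.
Total AV tech-hours = 22 over 6 hours ⇒ peak ≥ ⌈22/6⌉ = 4, so 4 is optimal.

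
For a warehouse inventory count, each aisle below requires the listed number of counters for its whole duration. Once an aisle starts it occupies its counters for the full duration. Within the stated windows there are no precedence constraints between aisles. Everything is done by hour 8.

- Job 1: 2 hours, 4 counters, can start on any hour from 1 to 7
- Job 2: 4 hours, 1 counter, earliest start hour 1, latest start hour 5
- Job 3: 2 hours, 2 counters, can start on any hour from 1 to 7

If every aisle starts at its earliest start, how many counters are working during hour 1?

At early start, hour 1 has: Job 1, Job 2, Job 3.
Demand: 4 + 1 + 2 = 7.

7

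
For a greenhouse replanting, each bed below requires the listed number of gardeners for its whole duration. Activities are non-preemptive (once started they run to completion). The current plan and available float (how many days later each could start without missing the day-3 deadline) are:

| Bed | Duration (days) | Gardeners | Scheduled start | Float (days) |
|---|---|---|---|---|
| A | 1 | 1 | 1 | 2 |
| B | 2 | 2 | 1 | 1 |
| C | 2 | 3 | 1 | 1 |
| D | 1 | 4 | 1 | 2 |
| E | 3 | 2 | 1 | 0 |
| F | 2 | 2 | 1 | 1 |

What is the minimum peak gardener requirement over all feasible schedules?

9

Early-start (A@1, B@1, C@1, D@1, E@1, F@1) gives peak 14: d1:14  d2:9  d3:2.
Shift D→3, F→2.
Schedule A@1, B@1, C@1, D@3, E@1, F@2: d1:8  d2:9  d3:8 — peak 9.
Total gardener-days = 25 over 3 days ⇒ peak ≥ ⌈25/3⌉ = 9, so 9 is optimal.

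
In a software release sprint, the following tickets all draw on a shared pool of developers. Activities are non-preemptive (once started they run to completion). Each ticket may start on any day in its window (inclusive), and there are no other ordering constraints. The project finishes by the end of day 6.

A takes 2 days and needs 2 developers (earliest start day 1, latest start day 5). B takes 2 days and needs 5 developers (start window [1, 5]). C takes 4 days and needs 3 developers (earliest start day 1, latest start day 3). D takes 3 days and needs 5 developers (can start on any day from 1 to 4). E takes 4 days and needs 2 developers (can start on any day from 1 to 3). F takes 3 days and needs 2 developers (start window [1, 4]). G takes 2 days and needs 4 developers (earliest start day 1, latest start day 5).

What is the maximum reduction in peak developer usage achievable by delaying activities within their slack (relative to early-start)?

11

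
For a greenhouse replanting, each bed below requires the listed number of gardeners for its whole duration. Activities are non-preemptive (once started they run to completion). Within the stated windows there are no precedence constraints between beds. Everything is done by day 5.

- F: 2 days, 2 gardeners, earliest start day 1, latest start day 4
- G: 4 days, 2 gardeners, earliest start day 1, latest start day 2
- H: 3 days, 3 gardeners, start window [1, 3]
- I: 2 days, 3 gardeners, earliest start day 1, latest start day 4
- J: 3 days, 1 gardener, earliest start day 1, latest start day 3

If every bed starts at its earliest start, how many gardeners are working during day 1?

11

At early start, day 1 has: F, G, H, I, J.
Demand: 2 + 2 + 3 + 3 + 1 = 11.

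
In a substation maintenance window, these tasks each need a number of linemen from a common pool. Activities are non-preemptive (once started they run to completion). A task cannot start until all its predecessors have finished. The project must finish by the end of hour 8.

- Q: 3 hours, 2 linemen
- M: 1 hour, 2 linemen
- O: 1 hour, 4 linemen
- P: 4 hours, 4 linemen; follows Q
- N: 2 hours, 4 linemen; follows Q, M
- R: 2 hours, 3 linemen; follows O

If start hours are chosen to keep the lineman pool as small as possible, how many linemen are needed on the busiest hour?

8

Schedule Q@1, M@1, O@1, P@4, N@4, R@2: h1:8  h2:5  h3:5  h4:8  h5:8  h6:4  h7:4  h8:0 — peak 8.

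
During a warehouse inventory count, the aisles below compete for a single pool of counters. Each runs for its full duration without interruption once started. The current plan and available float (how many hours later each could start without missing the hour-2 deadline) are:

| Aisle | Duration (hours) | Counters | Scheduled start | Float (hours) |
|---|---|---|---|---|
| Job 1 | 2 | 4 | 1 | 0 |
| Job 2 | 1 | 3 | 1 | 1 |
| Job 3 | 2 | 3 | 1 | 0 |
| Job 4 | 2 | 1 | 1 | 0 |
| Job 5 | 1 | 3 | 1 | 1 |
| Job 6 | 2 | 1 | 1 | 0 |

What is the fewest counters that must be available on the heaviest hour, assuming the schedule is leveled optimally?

12

Early-start (Job 1@1, Job 2@1, Job 3@1, Job 4@1, Job 5@1, Job 6@1) gives peak 15: h1:15  h2:9.
Shift Job 5→2.
Schedule Job 1@1, Job 2@1, Job 3@1, Job 4@1, Job 5@2, Job 6@1: h1:12  h2:12 — peak 12.
Total counter-hours = 24 over 2 hours ⇒ peak ≥ ⌈24/2⌉ = 12, so 12 is optimal.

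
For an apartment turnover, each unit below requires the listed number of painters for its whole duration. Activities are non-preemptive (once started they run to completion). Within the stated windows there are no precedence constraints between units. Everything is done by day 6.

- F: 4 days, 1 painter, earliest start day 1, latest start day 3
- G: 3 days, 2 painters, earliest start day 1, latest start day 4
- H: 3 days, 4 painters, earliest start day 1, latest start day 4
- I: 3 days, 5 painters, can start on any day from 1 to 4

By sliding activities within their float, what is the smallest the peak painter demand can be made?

Early-start (F@1, G@1, H@1, I@1) gives peak 12: d1:12  d2:12  d3:12  d4:1  d5:0  d6:0.
Shift I→4.
Schedule F@1, G@1, H@1, I@4: d1:7  d2:7  d3:7  d4:6  d5:5  d6:5 — peak 7.
Total painter-days = 37 over 6 days ⇒ peak ≥ ⌈37/6⌉ = 7, so 7 is optimal.

7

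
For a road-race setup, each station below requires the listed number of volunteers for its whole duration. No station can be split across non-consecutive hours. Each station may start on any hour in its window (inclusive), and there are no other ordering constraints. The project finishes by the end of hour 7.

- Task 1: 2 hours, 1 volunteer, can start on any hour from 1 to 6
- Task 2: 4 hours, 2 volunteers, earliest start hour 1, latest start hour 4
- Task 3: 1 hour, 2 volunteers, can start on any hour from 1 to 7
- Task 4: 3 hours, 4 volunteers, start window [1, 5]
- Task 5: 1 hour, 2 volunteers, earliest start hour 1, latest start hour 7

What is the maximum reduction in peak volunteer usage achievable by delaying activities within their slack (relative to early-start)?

7

Early-start peak: h1:11  h2:7  h3:6  h4:2  h5:0  h6:0  h7:0 ⇒ 11.
Leveled (Task 1@1, Task 2@1, Task 3@3, Task 4@5, Task 5@4): h1:3  h2:3  h3:4  h4:4  h5:4  h6:4  h7:4 ⇒ 4.
Reduction 11 − 4 = 7.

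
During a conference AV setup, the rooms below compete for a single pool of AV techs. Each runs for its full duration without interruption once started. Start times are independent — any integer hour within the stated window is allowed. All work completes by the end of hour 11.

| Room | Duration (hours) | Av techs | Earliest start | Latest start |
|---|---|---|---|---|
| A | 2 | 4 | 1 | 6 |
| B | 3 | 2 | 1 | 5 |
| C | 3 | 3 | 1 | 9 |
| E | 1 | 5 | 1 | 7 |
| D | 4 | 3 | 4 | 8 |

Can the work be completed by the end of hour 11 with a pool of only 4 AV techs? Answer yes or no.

no

The minimum achievable peak is 5; 4 < 5, so no feasible schedule stays within the cap.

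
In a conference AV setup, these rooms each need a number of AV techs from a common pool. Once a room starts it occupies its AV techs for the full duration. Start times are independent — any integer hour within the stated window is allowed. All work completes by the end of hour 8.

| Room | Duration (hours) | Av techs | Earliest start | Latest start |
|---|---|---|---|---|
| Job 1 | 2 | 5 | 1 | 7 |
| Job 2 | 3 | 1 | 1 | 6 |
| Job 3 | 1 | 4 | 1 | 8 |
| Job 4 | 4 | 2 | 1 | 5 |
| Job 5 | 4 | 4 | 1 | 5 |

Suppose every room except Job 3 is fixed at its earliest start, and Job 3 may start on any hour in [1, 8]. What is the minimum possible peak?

Job 3@1: h1:16  h2:12  h3:7  h4:6  h5:0  h6:0  h7:0  h8:0 → peak 16
Job 3@2: h1:12  h2:16  h3:7  h4:6  h5:0  h6:0  h7:0  h8:0 → peak 16
Job 3@3: h1:12  h2:12  h3:11  h4:6  h5:0  h6:0  h7:0  h8:0 → peak 12
Job 3@4: h1:12  h2:12  h3:7  h4:10  h5:0  h6:0  h7:0  h8:0 → peak 12
Job 3@5: h1:12  h2:12  h3:7  h4:6  h5:4  h6:0  h7:0  h8:0 → peak 12
Job 3@6: h1:12  h2:12  h3:7  h4:6  h5:0  h6:4  h7:0  h8:0 → peak 12
Job 3@7: h1:12  h2:12  h3:7  h4:6  h5:0  h6:0  h7:4  h8:0 → peak 12
Job 3@8: h1:12  h2:12  h3:7  h4:6  h5:0  h6:0  h7:0  h8:4 → peak 12
Best is Job 3@3, peak 12.

12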